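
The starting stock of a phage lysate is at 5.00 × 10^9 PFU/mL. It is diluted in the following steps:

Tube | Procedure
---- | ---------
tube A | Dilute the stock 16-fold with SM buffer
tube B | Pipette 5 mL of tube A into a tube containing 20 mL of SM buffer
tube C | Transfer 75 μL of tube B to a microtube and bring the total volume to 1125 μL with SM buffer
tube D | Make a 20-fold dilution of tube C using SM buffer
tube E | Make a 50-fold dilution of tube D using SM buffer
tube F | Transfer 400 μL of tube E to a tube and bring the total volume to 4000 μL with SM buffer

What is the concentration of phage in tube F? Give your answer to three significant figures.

417 PFU/mL

Step 1: 16-fold → factor 16
Step 2: 5 mL + 20 mL = 25 mL total → factor 25/5 = 5
Step 3: 75 μL brought to 1125 μL → factor 1125/75 = 15
Step 4: 20-fold → factor 20
Step 5: 50-fold → factor 50
Step 6: 400 μL brought to 4000 μL → factor 4000/400 = 10
Overall dilution factor = 16 × 5 × 15 × 20 × 50 × 10 = 1.2 × 10^7
Final = 5.00 × 10^9 PFU/mL / 1.2 × 10^7 = 417 PFU/mL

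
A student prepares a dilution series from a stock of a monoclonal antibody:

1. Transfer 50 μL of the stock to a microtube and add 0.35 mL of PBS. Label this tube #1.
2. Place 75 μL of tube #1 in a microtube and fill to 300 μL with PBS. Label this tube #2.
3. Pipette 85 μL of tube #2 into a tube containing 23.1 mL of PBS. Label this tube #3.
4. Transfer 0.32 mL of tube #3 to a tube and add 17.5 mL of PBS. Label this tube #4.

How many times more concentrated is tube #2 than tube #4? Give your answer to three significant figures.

1.52 × 10^4

Step 1: 50 μL + 0.35 mL = 400 μL total → factor 400/50 = 8
Step 2: 75 μL brought to 300 μL → factor 300/75 = 4
Step 3: 85 μL + 23.1 mL = 23185 μL total → factor 23185/85 = 272.76
Step 4: 0.32 mL + 17.5 mL = 17.82 mL total → factor 17.82/0.32 = 55.688
Dilution factor to tube #2 = 32; to tube #4 = 4.8607 × 10^5
[tube #2]/[tube #4] = (factor to tube #4)/(factor to tube #2) = 4.8607 × 10^5/32 = 1.52 × 10^4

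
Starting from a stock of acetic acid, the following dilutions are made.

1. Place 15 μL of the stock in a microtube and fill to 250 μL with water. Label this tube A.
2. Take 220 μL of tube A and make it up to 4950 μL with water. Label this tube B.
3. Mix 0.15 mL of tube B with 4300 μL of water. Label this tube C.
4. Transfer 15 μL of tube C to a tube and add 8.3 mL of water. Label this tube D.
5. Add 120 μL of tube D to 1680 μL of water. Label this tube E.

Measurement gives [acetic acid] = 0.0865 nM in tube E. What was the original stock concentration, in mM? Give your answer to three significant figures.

Step 1: 15 μL brought to 250 μL → factor 250/15 = 16.667
Step 2: 220 μL brought to 4950 μL → factor 4950/220 = 22.5
Step 3: 0.15 mL + 4300 μL = 4.45 mL total → factor 4.45/0.15 = 29.667
Step 4: 15 μL + 8.3 mL = 8315 μL total → factor 8315/15 = 554.33
Step 5: 120 μL + 1680 μL = 1800 μL total → factor 1800/120 = 15
Overall dilution factor = 16.667 × 22.5 × 29.667 × 554.33 × 15 = 9.2504 × 10^7
Stock = 0.0865 nM × 9.2504 × 10^7 = 8.002 × 10^6 nM = 8.00 mM

8.00 mM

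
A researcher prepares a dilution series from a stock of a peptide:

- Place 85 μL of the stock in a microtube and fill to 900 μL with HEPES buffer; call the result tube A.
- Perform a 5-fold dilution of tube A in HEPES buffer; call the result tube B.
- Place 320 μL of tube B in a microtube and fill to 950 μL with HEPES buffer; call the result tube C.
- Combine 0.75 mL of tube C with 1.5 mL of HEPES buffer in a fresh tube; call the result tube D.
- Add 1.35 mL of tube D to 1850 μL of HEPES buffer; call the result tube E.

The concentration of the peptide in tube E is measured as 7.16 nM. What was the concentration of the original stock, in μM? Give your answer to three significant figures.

Step 1: 85 μL brought to 900 μL → factor 900/85 = 10.588
Step 2: 5-fold → factor 5
Step 3: 320 μL brought to 950 μL → factor 950/320 = 2.9688
Step 4: 0.75 mL + 1.5 mL = 2.25 mL total → factor 2.25/0.75 = 3
Step 5: 1.35 mL + 1850 μL = 3.2 mL total → factor 3.2/1.35 = 2.3704
Overall dilution factor = 10.588 × 5 × 2.9688 × 3 × 2.3704 = 1117.6
Stock = 7.16 nM × 1117.6 = 8002 nM = 8.00 μM

8.00 μM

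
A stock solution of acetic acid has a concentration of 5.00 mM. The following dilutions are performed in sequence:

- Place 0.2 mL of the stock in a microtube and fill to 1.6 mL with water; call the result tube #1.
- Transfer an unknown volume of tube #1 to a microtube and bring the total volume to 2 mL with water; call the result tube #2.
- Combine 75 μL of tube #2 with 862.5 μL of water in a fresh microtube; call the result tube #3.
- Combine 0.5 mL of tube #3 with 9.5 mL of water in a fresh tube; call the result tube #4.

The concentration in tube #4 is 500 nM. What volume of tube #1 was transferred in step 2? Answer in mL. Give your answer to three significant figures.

Step 1: 0.2 mL brought to 1.6 mL → factor 1.6/0.2 = 8
Step 2: v brought to 2 mL → factor = 2 mL/v
Step 3: 75 μL + 862.5 μL = 937.5 μL total → factor 937.5/75 = 12.5
Step 4: 0.5 mL + 9.5 mL = 10 mL total → factor 10/0.5 = 20
Product of known-step factors = 2000
Overall factor = 5.00 mM / (500 nM) = 10000
Step-2 factor = 10000 / 2000 = 5
v = 2 mL / 5 = 0.400 mL

0.400 mL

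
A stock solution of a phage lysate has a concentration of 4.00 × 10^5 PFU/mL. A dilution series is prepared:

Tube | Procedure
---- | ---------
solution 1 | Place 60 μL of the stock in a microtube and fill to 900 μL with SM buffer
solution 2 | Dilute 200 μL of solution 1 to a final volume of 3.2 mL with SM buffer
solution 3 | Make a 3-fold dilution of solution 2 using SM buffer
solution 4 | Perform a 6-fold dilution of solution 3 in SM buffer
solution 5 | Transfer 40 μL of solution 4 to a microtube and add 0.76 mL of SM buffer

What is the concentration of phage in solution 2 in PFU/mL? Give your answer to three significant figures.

Step 1: 60 μL brought to 900 μL → factor 900/60 = 15
Step 2: 200 μL brought to 3.2 mL → factor 3200/200 = 16
Dilution factor through solution 2 = 15 × 16 = 240
[solution 2] = 4.00 × 10^5 PFU/mL / 240 = 1.67 × 10^3 PFU/mL

1.67 × 10^3 PFU/mL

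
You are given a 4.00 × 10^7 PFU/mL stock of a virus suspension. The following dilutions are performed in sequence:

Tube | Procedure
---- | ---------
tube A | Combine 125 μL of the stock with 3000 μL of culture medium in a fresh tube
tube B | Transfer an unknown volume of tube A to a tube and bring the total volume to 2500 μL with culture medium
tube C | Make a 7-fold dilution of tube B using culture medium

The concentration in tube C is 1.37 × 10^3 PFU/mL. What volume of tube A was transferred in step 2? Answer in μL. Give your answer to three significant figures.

15.0 μL

Step 1: 125 μL + 3000 μL = 3125 μL total → factor 3125/125 = 25
Step 2: v brought to 2500 μL → factor = 2500 μL/v
Step 3: 7-fold → factor 7
Product of known-step factors = 175
Overall factor = 4.00 × 10^7 PFU/mL / (1.37 × 10^3 PFU/mL) = 29197
Step-2 factor = 29197 / 175 = 166.84
v = 2500 μL / 166.84 = 15.0 μL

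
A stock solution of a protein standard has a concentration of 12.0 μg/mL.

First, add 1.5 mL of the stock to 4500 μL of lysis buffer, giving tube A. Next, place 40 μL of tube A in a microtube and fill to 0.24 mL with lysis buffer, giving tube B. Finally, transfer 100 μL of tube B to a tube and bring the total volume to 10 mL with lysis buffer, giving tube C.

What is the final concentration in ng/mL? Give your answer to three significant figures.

Step 1: 1.5 mL + 4500 μL = 6 mL total → factor 6/1.5 = 4
Step 2: 40 μL brought to 0.24 mL → factor 240/40 = 6
Step 3: 100 μL brought to 10 mL → factor 10000/100 = 100
Overall dilution factor = 4 × 6 × 100 = 2400
Final = 12.0 μg/mL / 2400 = 0.005000 μg/mL = 5.00 ng/mL

5.00 ng/mL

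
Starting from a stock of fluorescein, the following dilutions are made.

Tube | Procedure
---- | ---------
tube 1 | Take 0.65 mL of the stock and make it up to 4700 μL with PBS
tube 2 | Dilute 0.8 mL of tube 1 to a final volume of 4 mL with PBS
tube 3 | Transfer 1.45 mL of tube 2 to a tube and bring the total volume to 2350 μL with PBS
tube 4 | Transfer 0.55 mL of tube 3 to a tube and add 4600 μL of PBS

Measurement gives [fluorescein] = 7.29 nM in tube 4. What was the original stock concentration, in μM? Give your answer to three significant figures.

Step 1: 0.65 mL brought to 4700 μL → factor 4.7/0.65 = 7.2308
Step 2: 0.8 mL brought to 4 mL → factor 4/0.8 = 5
Step 3: 1.45 mL brought to 2350 μL → factor 2.35/1.45 = 1.6207
Step 4: 0.55 mL + 4600 μL = 5.15 mL total → factor 5.15/0.55 = 9.3636
Overall dilution factor = 7.2308 × 5 × 1.6207 × 9.3636 = 548.65
Stock = 7.29 nM × 548.65 = 4000 nM = 4.00 μM

4.00 μM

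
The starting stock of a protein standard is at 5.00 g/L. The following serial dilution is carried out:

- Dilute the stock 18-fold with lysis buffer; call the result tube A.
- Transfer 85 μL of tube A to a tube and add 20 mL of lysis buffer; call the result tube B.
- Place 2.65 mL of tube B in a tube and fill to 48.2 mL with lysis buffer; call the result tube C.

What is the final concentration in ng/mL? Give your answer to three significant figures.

64.6 ng/mL

Step 1: 18-fold → factor 18
Step 2: 85 μL + 20 mL = 20085 μL total → factor 20085/85 = 236.29
Step 3: 2.65 mL brought to 48.2 mL → factor 48.2/2.65 = 18.189
Overall dilution factor = 18 × 236.29 × 18.189 = 77362
Final = 5.00 g/L / 77362 = 6.463 × 10^-5 g/L = 64.6 ng/mL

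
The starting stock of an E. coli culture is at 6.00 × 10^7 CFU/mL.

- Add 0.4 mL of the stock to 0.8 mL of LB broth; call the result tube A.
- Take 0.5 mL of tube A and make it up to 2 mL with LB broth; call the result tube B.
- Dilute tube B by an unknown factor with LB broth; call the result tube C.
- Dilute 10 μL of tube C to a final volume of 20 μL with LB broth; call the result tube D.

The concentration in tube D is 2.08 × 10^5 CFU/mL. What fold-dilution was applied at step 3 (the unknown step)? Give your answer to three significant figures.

Step 1: 0.4 mL + 0.8 mL = 1.2 mL total → factor 1.2/0.4 = 3
Step 2: 0.5 mL brought to 2 mL → factor 2/0.5 = 4
Step 3: unknown factor x
Step 4: 10 μL brought to 20 μL → factor 20/10 = 2
Product of known-step factors = 24
Overall factor = 6.00 × 10^7 CFU/mL / (2.08 × 10^5 CFU/mL) = 288.46
x = 288.46 / 24 = 12.0

12.0-fold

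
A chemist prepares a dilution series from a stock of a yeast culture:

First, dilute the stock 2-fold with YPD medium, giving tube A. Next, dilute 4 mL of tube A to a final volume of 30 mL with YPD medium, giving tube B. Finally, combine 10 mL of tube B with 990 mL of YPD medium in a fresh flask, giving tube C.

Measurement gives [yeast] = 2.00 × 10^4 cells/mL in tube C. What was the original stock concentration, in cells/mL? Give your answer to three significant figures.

Step 1: 2-fold → factor 2
Step 2: 4 mL brought to 30 mL → factor 30/4 = 7.5
Step 3: 10 mL + 990 mL = 1000 mL total → factor 1000/10 = 100
Overall dilution factor = 2 × 7.5 × 100 = 1500
Stock = 2.00 × 10^4 cells/mL × 1500 = 3.00 × 10^7 cells/mL

3.00 × 10^7 cells/mL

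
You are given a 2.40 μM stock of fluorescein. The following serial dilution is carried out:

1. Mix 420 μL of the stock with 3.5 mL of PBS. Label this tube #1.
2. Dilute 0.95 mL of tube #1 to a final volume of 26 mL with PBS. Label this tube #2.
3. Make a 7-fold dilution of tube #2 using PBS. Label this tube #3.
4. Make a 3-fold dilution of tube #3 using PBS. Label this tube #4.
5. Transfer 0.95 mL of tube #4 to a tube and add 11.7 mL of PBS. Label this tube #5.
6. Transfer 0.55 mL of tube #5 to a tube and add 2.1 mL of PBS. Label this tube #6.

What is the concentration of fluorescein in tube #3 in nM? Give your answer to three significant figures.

Step 1: 420 μL + 3.5 mL = 3920 μL total → factor 3920/420 = 9.3333
Step 2: 0.95 mL brought to 26 mL → factor 26/0.95 = 27.368
Step 3: 7-fold → factor 7
Dilution factor through tube #3 = 9.3333 × 27.368 × 7 = 1788.1
[tube #3] = 2.40 μM / 1788.1 = 0.001342 μM = 1.34 nM

1.34 nM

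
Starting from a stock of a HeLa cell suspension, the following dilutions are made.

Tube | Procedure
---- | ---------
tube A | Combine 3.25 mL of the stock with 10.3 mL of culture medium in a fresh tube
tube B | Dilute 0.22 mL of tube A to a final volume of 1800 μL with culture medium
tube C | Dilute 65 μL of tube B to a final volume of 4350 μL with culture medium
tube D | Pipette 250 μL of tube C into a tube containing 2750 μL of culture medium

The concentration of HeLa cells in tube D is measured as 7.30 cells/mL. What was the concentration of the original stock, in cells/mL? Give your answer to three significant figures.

2.00 × 10^5 cells/mL

Step 1: 3.25 mL + 10.3 mL = 13.55 mL total → factor 13.55/3.25 = 4.1692
Step 2: 0.22 mL brought to 1800 μL → factor 1.8/0.22 = 8.1818
Step 3: 65 μL brought to 4350 μL → factor 4350/65 = 66.923
Step 4: 250 μL + 2750 μL = 3000 μL total → factor 3000/250 = 12
Overall dilution factor = 4.1692 × 8.1818 × 66.923 × 12 = 27394
Stock = 7.30 cells/mL × 27394 = 2.00 × 10^5 cells/mL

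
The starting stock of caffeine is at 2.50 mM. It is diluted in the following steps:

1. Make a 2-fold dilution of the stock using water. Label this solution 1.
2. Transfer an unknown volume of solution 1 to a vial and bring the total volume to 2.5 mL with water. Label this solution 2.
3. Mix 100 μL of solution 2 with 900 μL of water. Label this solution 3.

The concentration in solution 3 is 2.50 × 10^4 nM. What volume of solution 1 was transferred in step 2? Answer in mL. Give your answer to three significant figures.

Step 1: 2-fold → factor 2
Step 2: v brought to 2.5 mL → factor = 2.5 mL/v
Step 3: 100 μL + 900 μL = 1000 μL total → factor 1000/100 = 10
Product of known-step factors = 20
Overall factor = 2.50 mM / (2.50 × 10^4 nM) = 100
Step-2 factor = 100 / 20 = 5
v = 2.5 mL / 5 = 0.500 mL

0.500 mL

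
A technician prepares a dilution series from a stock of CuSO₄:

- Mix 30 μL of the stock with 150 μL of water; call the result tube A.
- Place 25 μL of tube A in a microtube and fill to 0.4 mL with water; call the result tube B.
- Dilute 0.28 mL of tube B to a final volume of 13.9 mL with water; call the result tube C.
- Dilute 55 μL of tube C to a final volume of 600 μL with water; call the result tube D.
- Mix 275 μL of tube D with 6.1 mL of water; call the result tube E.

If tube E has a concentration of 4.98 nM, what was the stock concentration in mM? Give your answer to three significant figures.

6.00 mM

Step 1: 30 μL + 150 μL = 180 μL total → factor 180/30 = 6
Step 2: 25 μL brought to 0.4 mL → factor 400/25 = 16
Step 3: 0.28 mL brought to 13.9 mL → factor 13.9/0.28 = 49.643
Step 4: 55 μL brought to 600 μL → factor 600/55 = 10.909
Step 5: 275 μL + 6.1 mL = 6375 μL total → factor 6375/275 = 23.182
Overall dilution factor = 6 × 16 × 49.643 × 10.909 × 23.182 = 1.2052 × 10^6
Stock = 4.98 nM × 1.2052 × 10^6 = 6.002 × 10^6 nM = 6.00 mM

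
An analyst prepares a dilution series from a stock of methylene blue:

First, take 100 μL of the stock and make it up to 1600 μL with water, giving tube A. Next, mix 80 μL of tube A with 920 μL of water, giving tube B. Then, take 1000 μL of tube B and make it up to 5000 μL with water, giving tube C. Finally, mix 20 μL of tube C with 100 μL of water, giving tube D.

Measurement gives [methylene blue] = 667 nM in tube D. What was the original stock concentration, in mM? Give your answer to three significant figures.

Step 1: 100 μL brought to 1600 μL → factor 1600/100 = 16
Step 2: 80 μL + 920 μL = 1000 μL total → factor 1000/80 = 12.5
Step 3: 1000 μL brought to 5000 μL → factor 5000/1000 = 5
Step 4: 20 μL + 100 μL = 120 μL total → factor 120/20 = 6
Overall dilution factor = 16 × 12.5 × 5 × 6 = 6000
Stock = 667 nM × 6000 = 4.002 × 10^6 nM = 4.00 mM

4.00 mM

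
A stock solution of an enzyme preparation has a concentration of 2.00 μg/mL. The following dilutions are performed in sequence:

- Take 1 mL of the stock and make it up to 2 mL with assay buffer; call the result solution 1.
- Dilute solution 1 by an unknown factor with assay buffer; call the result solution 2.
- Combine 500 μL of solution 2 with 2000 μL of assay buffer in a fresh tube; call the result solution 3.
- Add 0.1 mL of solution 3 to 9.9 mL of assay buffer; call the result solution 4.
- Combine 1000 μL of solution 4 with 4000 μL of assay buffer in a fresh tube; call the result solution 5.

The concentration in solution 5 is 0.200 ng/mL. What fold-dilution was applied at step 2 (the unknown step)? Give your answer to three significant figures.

Step 1: 1 mL brought to 2 mL → factor 2/1 = 2
Step 2: unknown factor x
Step 3: 500 μL + 2000 μL = 2500 μL total → factor 2500/500 = 5
Step 4: 0.1 mL + 9.9 mL = 10 mL total → factor 10/0.1 = 100
Step 5: 1000 μL + 4000 μL = 5000 μL total → factor 5000/1000 = 5
Product of known-step factors = 5000
Overall factor = 2.00 μg/mL / (0.200 ng/mL) = 10000
x = 10000 / 5000 = 2.00

2.00-fold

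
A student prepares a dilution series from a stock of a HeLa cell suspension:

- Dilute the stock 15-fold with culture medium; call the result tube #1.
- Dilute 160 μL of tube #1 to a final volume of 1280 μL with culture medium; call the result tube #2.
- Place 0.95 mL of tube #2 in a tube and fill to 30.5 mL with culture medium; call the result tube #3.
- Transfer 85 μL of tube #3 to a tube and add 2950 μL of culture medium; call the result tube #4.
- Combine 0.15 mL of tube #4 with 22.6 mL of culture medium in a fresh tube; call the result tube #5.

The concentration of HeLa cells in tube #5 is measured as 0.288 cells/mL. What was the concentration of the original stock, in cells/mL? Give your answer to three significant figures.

Step 1: 15-fold → factor 15
Step 2: 160 μL brought to 1280 μL → factor 1280/160 = 8
Step 3: 0.95 mL brought to 30.5 mL → factor 30.5/0.95 = 32.105
Step 4: 85 μL + 2950 μL = 3035 μL total → factor 3035/85 = 35.706
Step 5: 0.15 mL + 22.6 mL = 22.75 mL total → factor 22.75/0.15 = 151.67
Overall dilution factor = 15 × 8 × 32.105 × 35.706 × 151.67 = 2.0864 × 10^7
Stock = 0.288 cells/mL × 2.0864 × 10^7 = 6.01 × 10^6 cells/mL

6.01 × 10^6 cells/mL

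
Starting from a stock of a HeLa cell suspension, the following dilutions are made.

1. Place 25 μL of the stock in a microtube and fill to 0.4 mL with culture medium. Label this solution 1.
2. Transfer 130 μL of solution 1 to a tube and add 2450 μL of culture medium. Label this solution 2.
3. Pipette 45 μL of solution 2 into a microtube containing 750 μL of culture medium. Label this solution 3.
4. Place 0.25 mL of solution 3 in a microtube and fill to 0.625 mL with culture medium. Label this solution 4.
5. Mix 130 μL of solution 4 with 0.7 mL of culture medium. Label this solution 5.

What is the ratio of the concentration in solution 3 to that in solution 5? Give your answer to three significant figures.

16.0

Step 1: 25 μL brought to 0.4 mL → factor 400/25 = 16
Step 2: 130 μL + 2450 μL = 2580 μL total → factor 2580/130 = 19.846
Step 3: 45 μL + 750 μL = 795 μL total → factor 795/45 = 17.667
Step 4: 0.25 mL brought to 0.625 mL → factor 0.625/0.25 = 2.5
Step 5: 130 μL + 0.7 mL = 830 μL total → factor 830/130 = 6.3846
Dilution factor to solution 3 = 5609.8; to solution 5 = 89542
[solution 3]/[solution 5] = (factor to solution 5)/(factor to solution 3) = 89542/5609.8 = 16.0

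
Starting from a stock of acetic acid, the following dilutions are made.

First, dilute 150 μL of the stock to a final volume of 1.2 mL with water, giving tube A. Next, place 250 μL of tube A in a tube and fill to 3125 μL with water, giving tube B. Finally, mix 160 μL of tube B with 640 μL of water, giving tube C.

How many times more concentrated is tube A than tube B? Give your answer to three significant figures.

Step 1: 150 μL brought to 1.2 mL → factor 1200/150 = 8
Step 2: 250 μL brought to 3125 μL → factor 3125/250 = 12.5
Dilution factor to tube A = 8; to tube B = 100
[tube A]/[tube B] = (factor to tube B)/(factor to tube A) = 100/8 = 12.5

12.5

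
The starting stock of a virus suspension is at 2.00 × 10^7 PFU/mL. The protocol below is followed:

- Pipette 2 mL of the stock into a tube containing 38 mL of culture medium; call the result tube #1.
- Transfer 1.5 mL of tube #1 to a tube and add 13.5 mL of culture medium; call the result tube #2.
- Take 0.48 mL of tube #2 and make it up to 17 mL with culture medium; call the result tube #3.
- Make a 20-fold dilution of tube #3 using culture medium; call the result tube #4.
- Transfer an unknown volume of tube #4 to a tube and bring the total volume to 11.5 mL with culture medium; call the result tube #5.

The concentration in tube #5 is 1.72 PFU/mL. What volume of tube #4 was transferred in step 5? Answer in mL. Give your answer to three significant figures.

Step 1: 2 mL + 38 mL = 40 mL total → factor 40/2 = 20
Step 2: 1.5 mL + 13.5 mL = 15 mL total → factor 15/1.5 = 10
Step 3: 0.48 mL brought to 17 mL → factor 17/0.48 = 35.417
Step 4: 20-fold → factor 20
Step 5: v brought to 11.5 mL → factor = 11.5 mL/v
Product of known-step factors = 1.4167 × 10^5
Overall factor = 2.00 × 10^7 PFU/mL / (1.72 PFU/mL) = 1.1628 × 10^7
Step-5 factor = 1.1628 × 10^7 / 1.4167 × 10^5 = 82.079
v = 11.5 mL / 82.079 = 0.140 mL

0.140 mL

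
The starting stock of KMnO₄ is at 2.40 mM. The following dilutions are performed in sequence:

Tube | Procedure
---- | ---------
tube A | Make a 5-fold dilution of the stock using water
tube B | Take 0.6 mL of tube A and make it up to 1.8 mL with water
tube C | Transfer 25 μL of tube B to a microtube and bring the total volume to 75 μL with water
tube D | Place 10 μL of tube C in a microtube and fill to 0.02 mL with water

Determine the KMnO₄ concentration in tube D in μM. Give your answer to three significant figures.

26.7 μM

Step 1: 5-fold → factor 5
Step 2: 0.6 mL brought to 1.8 mL → factor 1.8/0.6 = 3
Step 3: 25 μL brought to 75 μL → factor 75/25 = 3
Step 4: 10 μL brought to 0.02 mL → factor 20/10 = 2
Overall dilution factor = 5 × 3 × 3 × 2 = 90
Final = 2.40 mM / 90 = 0.02667 mM = 26.7 μM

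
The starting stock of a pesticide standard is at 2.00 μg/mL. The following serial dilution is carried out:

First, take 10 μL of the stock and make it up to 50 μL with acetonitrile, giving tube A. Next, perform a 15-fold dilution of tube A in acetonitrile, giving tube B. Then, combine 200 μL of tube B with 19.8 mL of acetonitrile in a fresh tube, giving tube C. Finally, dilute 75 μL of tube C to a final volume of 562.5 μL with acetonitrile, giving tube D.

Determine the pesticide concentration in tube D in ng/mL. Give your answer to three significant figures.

0.0356 ng/mL

Step 1: 10 μL brought to 50 μL → factor 50/10 = 5
Step 2: 15-fold → factor 15
Step 3: 200 μL + 19.8 mL = 20000 μL total → factor 20000/200 = 100
Step 4: 75 μL brought to 562.5 μL → factor 562.5/75 = 7.5
Overall dilution factor = 5 × 15 × 100 × 7.5 = 56250
Final = 2.00 μg/mL / 56250 = 3.556 × 10^-5 μg/mL = 0.0356 ng/mL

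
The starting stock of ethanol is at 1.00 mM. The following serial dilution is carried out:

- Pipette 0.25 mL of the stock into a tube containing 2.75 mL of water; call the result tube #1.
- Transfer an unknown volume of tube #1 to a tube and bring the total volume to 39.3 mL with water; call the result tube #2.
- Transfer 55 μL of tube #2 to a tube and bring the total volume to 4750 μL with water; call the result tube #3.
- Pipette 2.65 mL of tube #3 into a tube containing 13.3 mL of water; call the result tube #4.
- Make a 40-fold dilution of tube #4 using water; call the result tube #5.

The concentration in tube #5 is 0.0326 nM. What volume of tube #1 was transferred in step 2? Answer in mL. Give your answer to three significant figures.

0.320 mL

Step 1: 0.25 mL + 2.75 mL = 3 mL total → factor 3/0.25 = 12
Step 2: v brought to 39.3 mL → factor = 39.3 mL/v
Step 3: 55 μL brought to 4750 μL → factor 4750/55 = 86.364
Step 4: 2.65 mL + 13.3 mL = 15.95 mL total → factor 15.95/2.65 = 6.0189
Step 5: 40-fold → factor 40
Product of known-step factors = 2.4951 × 10^5
Overall factor = 1.00 mM / (0.0326 nM) = 3.0675 × 10^7
Step-2 factor = 3.0675 × 10^7 / 2.4951 × 10^5 = 122.94
v = 39.3 mL / 122.94 = 0.320 mL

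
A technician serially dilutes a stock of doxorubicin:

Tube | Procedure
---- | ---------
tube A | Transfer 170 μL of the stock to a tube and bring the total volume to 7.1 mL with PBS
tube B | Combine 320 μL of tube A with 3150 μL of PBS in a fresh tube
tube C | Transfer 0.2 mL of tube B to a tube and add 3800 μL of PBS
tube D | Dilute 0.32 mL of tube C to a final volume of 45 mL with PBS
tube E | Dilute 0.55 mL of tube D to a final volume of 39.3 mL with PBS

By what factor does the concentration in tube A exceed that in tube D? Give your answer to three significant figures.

Step 1: 170 μL brought to 7.1 mL → factor 7100/170 = 41.765
Step 2: 320 μL + 3150 μL = 3470 μL total → factor 3470/320 = 10.844
Step 3: 0.2 mL + 3800 μL = 4 mL total → factor 4/0.2 = 20
Step 4: 0.32 mL brought to 45 mL → factor 45/0.32 = 140.62
Dilution factor to tube A = 41.765; to tube D = 1.2737 × 10^6
[tube A]/[tube D] = (factor to tube D)/(factor to tube A) = 1.2737 × 10^6/41.765 = 3.05 × 10^4

3.05 × 10^4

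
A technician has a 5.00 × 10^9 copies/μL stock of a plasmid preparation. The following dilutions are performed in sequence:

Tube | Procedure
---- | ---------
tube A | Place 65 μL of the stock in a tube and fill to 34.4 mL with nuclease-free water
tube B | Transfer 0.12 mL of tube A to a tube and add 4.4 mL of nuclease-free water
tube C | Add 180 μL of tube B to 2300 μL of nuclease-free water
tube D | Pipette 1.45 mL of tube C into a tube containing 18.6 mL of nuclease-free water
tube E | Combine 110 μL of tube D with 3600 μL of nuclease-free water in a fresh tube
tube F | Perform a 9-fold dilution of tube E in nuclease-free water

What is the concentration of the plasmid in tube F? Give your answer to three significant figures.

4.34 copies/μL

Step 1: 65 μL brought to 34.4 mL → factor 34400/65 = 529.23
Step 2: 0.12 mL + 4.4 mL = 4.52 mL total → factor 4.52/0.12 = 37.667
Step 3: 180 μL + 2300 μL = 2480 μL total → factor 2480/180 = 13.778
Step 4: 1.45 mL + 18.6 mL = 20.05 mL total → factor 20.05/1.45 = 13.828
Step 5: 110 μL + 3600 μL = 3710 μL total → factor 3710/110 = 33.727
Step 6: 9-fold → factor 9
Overall dilution factor = 529.23 × 37.667 × 13.778 × 13.828 × 33.727 × 9 = 1.1528 × 10^9
Final = 5.00 × 10^9 copies/μL / 1.1528 × 10^9 = 4.34 copies/μL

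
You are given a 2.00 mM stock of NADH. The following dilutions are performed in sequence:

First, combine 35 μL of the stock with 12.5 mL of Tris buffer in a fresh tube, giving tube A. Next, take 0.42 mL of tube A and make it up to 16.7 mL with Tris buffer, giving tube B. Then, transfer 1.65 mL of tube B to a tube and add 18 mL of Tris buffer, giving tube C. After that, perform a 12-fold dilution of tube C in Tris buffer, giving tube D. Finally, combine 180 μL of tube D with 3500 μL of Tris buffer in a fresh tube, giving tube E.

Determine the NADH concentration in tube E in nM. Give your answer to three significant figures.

Step 1: 35 μL + 12.5 mL = 12535 μL total → factor 12535/35 = 358.14
Step 2: 0.42 mL brought to 16.7 mL → factor 16.7/0.42 = 39.762
Step 3: 1.65 mL + 18 mL = 19.65 mL total → factor 19.65/1.65 = 11.909
Step 4: 12-fold → factor 12
Step 5: 180 μL + 3500 μL = 3680 μL total → factor 3680/180 = 20.444
Overall dilution factor = 358.14 × 39.762 × 11.909 × 12 × 20.444 = 4.1606 × 10^7
Final = 2.00 mM / 4.1606 × 10^7 = 4.807 × 10^-8 mM = 0.0481 nM

0.0481 nM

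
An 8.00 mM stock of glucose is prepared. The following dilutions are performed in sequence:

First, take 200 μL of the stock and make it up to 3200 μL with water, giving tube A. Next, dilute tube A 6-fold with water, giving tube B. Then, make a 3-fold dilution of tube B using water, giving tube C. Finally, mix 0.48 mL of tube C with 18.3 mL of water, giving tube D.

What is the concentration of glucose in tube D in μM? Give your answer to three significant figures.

Step 1: 200 μL brought to 3200 μL → factor 3200/200 = 16
Step 2: 6-fold → factor 6
Step 3: 3-fold → factor 3
Step 4: 0.48 mL + 18.3 mL = 18.78 mL total → factor 18.78/0.48 = 39.125
Overall dilution factor = 16 × 6 × 3 × 39.125 = 11268
Final = 8.00 mM / 11268 = 0.0007100 mM = 0.710 μM

0.710 μM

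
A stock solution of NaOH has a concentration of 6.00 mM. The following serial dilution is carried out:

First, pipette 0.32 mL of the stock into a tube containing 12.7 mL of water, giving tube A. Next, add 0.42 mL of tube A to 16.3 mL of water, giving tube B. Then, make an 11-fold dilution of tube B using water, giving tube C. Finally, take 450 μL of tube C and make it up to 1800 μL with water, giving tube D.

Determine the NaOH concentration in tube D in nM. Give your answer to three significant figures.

84.2 nM

Step 1: 0.32 mL + 12.7 mL = 13.02 mL total → factor 13.02/0.32 = 40.688
Step 2: 0.42 mL + 16.3 mL = 16.72 mL total → factor 16.72/0.42 = 39.81
Step 3: 11-fold → factor 11
Step 4: 450 μL brought to 1800 μL → factor 1800/450 = 4
Overall dilution factor = 40.688 × 39.81 × 11 × 4 = 71269
Final = 6.00 mM / 71269 = 8.419 × 10^-5 mM = 84.2 nM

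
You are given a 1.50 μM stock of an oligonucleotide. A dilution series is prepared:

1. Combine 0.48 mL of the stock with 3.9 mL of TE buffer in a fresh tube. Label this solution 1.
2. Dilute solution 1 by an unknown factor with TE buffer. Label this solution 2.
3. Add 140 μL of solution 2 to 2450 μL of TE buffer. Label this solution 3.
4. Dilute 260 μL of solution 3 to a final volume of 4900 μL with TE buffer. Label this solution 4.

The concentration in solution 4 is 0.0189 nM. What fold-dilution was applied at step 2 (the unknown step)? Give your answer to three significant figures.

Step 1: 0.48 mL + 3.9 mL = 4.38 mL total → factor 4.38/0.48 = 9.125
Step 2: unknown factor x
Step 3: 140 μL + 2450 μL = 2590 μL total → factor 2590/140 = 18.5
Step 4: 260 μL brought to 4900 μL → factor 4900/260 = 18.846
Product of known-step factors = 3181.5
Overall factor = 1.50 μM / (0.0189 nM) = 79365
x = 79365 / 3181.5 = 24.9

24.9-fold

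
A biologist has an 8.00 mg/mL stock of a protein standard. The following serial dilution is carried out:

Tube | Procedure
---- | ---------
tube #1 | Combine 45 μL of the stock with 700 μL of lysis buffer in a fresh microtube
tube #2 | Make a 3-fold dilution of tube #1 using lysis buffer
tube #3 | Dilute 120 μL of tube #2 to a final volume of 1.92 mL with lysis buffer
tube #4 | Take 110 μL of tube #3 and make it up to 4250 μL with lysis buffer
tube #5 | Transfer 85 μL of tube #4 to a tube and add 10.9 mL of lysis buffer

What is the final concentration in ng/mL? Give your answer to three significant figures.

Step 1: 45 μL + 700 μL = 745 μL total → factor 745/45 = 16.556
Step 2: 3-fold → factor 3
Step 3: 120 μL brought to 1.92 mL → factor 1920/120 = 16
Step 4: 110 μL brought to 4250 μL → factor 4250/110 = 38.636
Step 5: 85 μL + 10.9 mL = 10985 μL total → factor 10985/85 = 129.24
Overall dilution factor = 16.556 × 3 × 16 × 38.636 × 129.24 = 3.9679 × 10^6
Final = 8.00 mg/mL / 3.9679 × 10^6 = 2.016 × 10^-6 mg/mL = 2.02 ng/mL

2.02 ng/mL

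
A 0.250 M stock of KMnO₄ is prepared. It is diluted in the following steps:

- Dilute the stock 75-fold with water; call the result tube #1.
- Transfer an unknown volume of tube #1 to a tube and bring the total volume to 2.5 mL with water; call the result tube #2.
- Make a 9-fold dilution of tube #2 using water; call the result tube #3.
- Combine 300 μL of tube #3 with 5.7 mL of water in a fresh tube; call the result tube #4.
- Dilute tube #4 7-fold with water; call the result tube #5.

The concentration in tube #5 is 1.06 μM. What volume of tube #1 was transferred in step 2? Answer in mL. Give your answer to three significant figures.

1.00 mL

Step 1: 75-fold → factor 75
Step 2: v brought to 2.5 mL → factor = 2.5 mL/v
Step 3: 9-fold → factor 9
Step 4: 300 μL + 5.7 mL = 6000 μL total → factor 6000/300 = 20
Step 5: 7-fold → factor 7
Product of known-step factors = 94500
Overall factor = 0.250 M / (1.06 μM) = 2.3585 × 10^5
Step-2 factor = 2.3585 × 10^5 / 94500 = 2.4958
v = 2.5 mL / 2.4958 = 1.00 mL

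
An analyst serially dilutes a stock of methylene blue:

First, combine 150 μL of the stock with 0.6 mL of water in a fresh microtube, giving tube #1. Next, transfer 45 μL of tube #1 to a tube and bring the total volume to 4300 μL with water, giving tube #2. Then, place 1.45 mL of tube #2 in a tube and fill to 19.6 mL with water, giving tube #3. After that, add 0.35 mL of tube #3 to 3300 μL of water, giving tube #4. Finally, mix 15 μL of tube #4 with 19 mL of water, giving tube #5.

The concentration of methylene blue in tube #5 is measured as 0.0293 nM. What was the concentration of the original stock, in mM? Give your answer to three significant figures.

Step 1: 150 μL + 0.6 mL = 750 μL total → factor 750/150 = 5
Step 2: 45 μL brought to 4300 μL → factor 4300/45 = 95.556
Step 3: 1.45 mL brought to 19.6 mL → factor 19.6/1.45 = 13.517
Step 4: 0.35 mL + 3300 μL = 3.65 mL total → factor 3.65/0.35 = 10.429
Step 5: 15 μL + 19 mL = 19015 μL total → factor 19015/15 = 1267.7
Overall dilution factor = 5 × 95.556 × 13.517 × 10.429 × 1267.7 = 8.5378 × 10^7
Stock = 0.0293 nM × 8.5378 × 10^7 = 2.502 × 10^6 nM = 2.50 mM

2.50 mM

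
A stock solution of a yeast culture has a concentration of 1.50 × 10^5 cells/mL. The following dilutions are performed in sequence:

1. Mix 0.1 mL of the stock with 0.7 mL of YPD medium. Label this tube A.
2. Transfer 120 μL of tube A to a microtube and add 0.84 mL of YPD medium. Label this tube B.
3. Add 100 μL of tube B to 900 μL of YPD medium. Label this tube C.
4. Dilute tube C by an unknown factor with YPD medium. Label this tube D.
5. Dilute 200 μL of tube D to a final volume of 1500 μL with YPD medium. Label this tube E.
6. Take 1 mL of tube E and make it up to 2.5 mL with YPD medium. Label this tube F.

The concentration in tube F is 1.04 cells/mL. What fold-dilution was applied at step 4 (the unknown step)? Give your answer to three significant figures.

Step 1: 0.1 mL + 0.7 mL = 0.8 mL total → factor 0.8/0.1 = 8
Step 2: 120 μL + 0.84 mL = 960 μL total → factor 960/120 = 8
Step 3: 100 μL + 900 μL = 1000 μL total → factor 1000/100 = 10
Step 4: unknown factor x
Step 5: 200 μL brought to 1500 μL → factor 1500/200 = 7.5
Step 6: 1 mL brought to 2.5 mL → factor 2.5/1 = 2.5
Product of known-step factors = 12000
Overall factor = 1.50 × 10^5 cells/mL / (1.04 cells/mL) = 1.4423 × 10^5
x = 1.4423 × 10^5 / 12000 = 12.0

12.0-fold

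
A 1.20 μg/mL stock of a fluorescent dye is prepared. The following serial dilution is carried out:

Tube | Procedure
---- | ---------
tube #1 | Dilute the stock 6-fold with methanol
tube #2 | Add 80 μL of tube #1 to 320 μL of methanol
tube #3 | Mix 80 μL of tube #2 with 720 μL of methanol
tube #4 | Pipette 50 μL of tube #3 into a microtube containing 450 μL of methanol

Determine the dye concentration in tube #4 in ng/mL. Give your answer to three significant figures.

Step 1: 6-fold → factor 6
Step 2: 80 μL + 320 μL = 400 μL total → factor 400/80 = 5
Step 3: 80 μL + 720 μL = 800 μL total → factor 800/80 = 10
Step 4: 50 μL + 450 μL = 500 μL total → factor 500/50 = 10
Overall dilution factor = 6 × 5 × 10 × 10 = 3000
Final = 1.20 μg/mL / 3000 = 0.0004000 μg/mL = 0.400 ng/mL

0.400 ng/mL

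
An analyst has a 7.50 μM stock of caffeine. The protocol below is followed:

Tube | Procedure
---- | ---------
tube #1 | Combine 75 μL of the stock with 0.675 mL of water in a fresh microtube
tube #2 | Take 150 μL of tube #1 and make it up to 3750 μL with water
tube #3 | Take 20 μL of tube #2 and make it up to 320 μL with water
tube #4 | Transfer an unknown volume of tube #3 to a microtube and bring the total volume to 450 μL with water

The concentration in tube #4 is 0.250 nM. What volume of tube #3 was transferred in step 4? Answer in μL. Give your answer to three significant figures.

60.0 μL

Step 1: 75 μL + 0.675 mL = 750 μL total → factor 750/75 = 10
Step 2: 150 μL brought to 3750 μL → factor 3750/150 = 25
Step 3: 20 μL brought to 320 μL → factor 320/20 = 16
Step 4: v brought to 450 μL → factor = 450 μL/v
Product of known-step factors = 4000
Overall factor = 7.50 μM / (0.250 nM) = 30000
Step-4 factor = 30000 / 4000 = 7.5
v = 450 μL / 7.5 = 60.0 μL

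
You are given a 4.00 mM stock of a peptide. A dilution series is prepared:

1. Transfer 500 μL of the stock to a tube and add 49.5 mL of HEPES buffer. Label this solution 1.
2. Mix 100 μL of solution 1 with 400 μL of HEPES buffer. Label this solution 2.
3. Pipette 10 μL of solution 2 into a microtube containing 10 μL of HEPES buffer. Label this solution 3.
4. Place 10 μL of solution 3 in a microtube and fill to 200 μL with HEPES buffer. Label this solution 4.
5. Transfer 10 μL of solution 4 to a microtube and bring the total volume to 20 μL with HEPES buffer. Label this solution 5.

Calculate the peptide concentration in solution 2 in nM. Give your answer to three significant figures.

Step 1: 500 μL + 49.5 mL = 50000 μL total → factor 50000/500 = 100
Step 2: 100 μL + 400 μL = 500 μL total → factor 500/100 = 5
Dilution factor through solution 2 = 100 × 5 = 500
[solution 2] = 4.00 mM / 500 = 0.008000 mM = 8.00 × 10^3 nM

8.00 × 10^3 nM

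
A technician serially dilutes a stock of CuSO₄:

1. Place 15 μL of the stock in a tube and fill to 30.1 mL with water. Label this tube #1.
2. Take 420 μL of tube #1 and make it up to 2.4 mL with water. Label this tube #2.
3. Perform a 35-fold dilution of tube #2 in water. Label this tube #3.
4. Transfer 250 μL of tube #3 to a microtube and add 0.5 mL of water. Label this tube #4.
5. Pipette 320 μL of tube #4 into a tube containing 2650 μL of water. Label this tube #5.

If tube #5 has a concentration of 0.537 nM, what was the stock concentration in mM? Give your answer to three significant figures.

6.00 mM

Step 1: 15 μL brought to 30.1 mL → factor 30100/15 = 2006.7
Step 2: 420 μL brought to 2.4 mL → factor 2400/420 = 5.7143
Step 3: 35-fold → factor 35
Step 4: 250 μL + 0.5 mL = 750 μL total → factor 750/250 = 3
Step 5: 320 μL + 2650 μL = 2970 μL total → factor 2970/320 = 9.2812
Overall dilution factor = 2006.7 × 5.7143 × 35 × 3 × 9.2812 = 1.1175 × 10^7
Stock = 0.537 nM × 1.1175 × 10^7 = 6.001 × 10^6 nM = 6.00 mM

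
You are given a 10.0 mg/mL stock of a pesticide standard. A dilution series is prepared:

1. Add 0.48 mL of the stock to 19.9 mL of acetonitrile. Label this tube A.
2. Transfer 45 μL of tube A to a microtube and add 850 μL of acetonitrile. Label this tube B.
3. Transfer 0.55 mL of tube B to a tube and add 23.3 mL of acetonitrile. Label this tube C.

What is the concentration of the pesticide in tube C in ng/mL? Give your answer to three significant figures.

Step 1: 0.48 mL + 19.9 mL = 20.38 mL total → factor 20.38/0.48 = 42.458
Step 2: 45 μL + 850 μL = 895 μL total → factor 895/45 = 19.889
Step 3: 0.55 mL + 23.3 mL = 23.85 mL total → factor 23.85/0.55 = 43.364
Overall dilution factor = 42.458 × 19.889 × 43.364 = 36618
Final = 10.0 mg/mL / 36618 = 0.0002731 mg/mL = 273 ng/mL

273 ng/mL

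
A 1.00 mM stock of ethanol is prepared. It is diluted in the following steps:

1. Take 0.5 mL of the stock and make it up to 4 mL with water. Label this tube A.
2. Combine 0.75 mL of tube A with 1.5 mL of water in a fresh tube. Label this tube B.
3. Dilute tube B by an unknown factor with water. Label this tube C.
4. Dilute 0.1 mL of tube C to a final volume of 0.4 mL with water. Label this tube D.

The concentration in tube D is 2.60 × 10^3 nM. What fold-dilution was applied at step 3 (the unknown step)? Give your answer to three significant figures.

4.01-fold

Step 1: 0.5 mL brought to 4 mL → factor 4/0.5 = 8
Step 2: 0.75 mL + 1.5 mL = 2.25 mL total → factor 2.25/0.75 = 3
Step 3: unknown factor x
Step 4: 0.1 mL brought to 0.4 mL → factor 0.4/0.1 = 4
Product of known-step factors = 96
Overall factor = 1.00 mM / (2.60 × 10^3 nM) = 384.62
x = 384.62 / 96 = 4.01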